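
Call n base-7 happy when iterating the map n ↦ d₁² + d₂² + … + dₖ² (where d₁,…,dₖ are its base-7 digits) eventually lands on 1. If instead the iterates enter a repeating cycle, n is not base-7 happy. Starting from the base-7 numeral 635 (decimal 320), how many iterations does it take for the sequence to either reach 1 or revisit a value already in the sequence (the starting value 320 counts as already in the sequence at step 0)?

320 = (6,3,5)_7 → 70
70 = (1,3,0)_7 → 10
10 = (1,3)_7 → 10  — 10 repeats.
That took 3 steps.

3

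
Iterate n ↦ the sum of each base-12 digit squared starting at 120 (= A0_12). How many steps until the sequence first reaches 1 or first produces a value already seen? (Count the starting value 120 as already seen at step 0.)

120 = (10,0)_12 → 10² + 0² = 100 + 0 = 100
100 = (8,4)_12 → 8² + 4² = 64 + 16 = 80
80 = (6,8)_12 → 6² + 8² = 36 + 64 = 100  — 100 repeats.
That took 3 steps.

3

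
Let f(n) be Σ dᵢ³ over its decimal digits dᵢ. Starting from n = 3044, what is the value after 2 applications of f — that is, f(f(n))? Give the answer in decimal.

251

3044 → 3³ + 0³ + 4³ + 4³ = 27 + 0 + 64 + 64 = 155
155 → 1³ + 5³ + 5³ = 1 + 125 + 125 = 251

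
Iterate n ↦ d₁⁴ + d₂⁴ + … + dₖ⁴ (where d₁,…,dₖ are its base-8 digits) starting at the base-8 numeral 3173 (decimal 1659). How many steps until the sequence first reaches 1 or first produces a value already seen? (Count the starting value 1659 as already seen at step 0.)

10

1659 = (3,1,7,3)_8 → 2564
2564 = (5,0,0,4)_8 → 881
881 = (1,5,6,1)_8 → 1923
1923 = (3,6,0,3)_8 → 1458
1458 = (2,6,6,2)_8 → 2624
2624 = (5,1,0,0)_8 → 626
626 = (1,1,6,2)_8 → 1314
1314 = (2,4,4,2)_8 → 544
544 = (1,0,4,0)_8 → 257
257 = (4,0,1)_8 → 257  — 257 repeats.
That took 10 steps.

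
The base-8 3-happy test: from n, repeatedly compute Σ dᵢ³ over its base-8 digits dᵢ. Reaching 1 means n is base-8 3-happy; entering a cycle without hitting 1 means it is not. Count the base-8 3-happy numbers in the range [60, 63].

1

60: 60 → 407 → 567 → 560 → 217 → 55 → 559 → 469 → 476 → 434 → 440 → 559  — not base-8 3-happy
61: 61 → 468 → 415 → 586 → 11 → 28 → 91 → 55 → 559 → 469 → 476 → 434 → 440 → 559  — not base-8 3-happy
62: 62 → 559 → 469 → 476 → 434 → 440 → 559  — not base-8 3-happy
63: 63 → 686 → 350 → 368 → 341 → 258 → 72 → 2 → 8 → 1  — base-8 3-happy
base-8 3-happy: 63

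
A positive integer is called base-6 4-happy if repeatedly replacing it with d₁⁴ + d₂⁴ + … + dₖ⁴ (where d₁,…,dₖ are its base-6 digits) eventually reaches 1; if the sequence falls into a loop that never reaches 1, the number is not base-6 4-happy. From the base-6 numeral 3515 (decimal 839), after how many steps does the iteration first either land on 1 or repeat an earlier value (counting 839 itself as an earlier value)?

839 = (3,5,1,5)_6 → 1332
1332 = (1,0,1,0,0)_6 → 2
2 = (2)_6 → 16
16 = (2,4)_6 → 272
272 = (1,1,3,2)_6 → 99
99 = (2,4,3)_6 → 353
353 = (1,3,4,5)_6 → 963
963 = (4,2,4,3)_6 → 609
609 = (2,4,5,3)_6 → 978
978 = (4,3,1,0)_6 → 338
338 = (1,3,2,2)_6 → 114
114 = (3,1,0)_6 → 82
82 = (2,1,4)_6 → 273
273 = (1,1,3,3)_6 → 164
164 = (4,3,2)_6 → 353  — 353 repeats.
That took 15 steps.

15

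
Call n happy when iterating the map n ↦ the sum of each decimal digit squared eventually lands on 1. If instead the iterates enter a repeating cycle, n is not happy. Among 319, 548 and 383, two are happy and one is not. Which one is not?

548

319: 319 → 91 → 82 → 68 → 100 → 1  — reaches 1 (happy)
548: 548 → 105 → 26 → 40 → 16 → 37 → 58 → 89 → 145 → 42 → 20 → 4 → 16  — repeats 16 (not happy)
383: 383 → 82 → 68 → 100 → 1  — reaches 1 (happy)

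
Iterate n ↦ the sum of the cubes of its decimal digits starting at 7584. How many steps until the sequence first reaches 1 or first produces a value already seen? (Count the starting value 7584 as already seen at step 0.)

7584 → 7³ + 5³ + 8³ + 4³ = 343 + 125 + 512 + 64 = 1044
1044 → 1³ + 0³ + 4³ + 4³ = 1 + 0 + 64 + 64 = 129
129 → 1³ + 2³ + 9³ = 1 + 8 + 729 = 738
738 → 7³ + 3³ + 8³ = 343 + 27 + 512 = 882
882 → 8³ + 8³ + 2³ = 512 + 512 + 8 = 1032
1032 → 1³ + 0³ + 3³ + 2³ = 1 + 0 + 27 + 8 = 36
36 → 3³ + 6³ = 27 + 216 = 243
243 → 2³ + 4³ + 3³ = 8 + 64 + 27 = 99
99 → 9³ + 9³ = 729 + 729 = 1458
1458 → 1³ + 4³ + 5³ + 8³ = 1 + 64 + 125 + 512 = 702
702 → 7³ + 0³ + 2³ = 343 + 0 + 8 = 351
351 → 3³ + 5³ + 1³ = 27 + 125 + 1 = 153
153 → 1³ + 5³ + 3³ = 1 + 125 + 27 = 153  — 153 repeats.
That took 13 steps.

13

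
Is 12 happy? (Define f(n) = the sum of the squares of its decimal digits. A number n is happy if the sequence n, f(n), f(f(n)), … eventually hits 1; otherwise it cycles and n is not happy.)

12 → 1² + 2² = 1 + 4 = 5
5 → 5² = 25
25 → 2² + 5² = 4 + 25 = 29
29 → 2² + 9² = 4 + 81 = 85
85 → 8² + 5² = 64 + 25 = 89
89 → 8² + 9² = 64 + 81 = 145
145 → 1² + 4² + 5² = 1 + 16 + 25 = 42
42 → 4² + 2² = 16 + 4 = 20
20 → 2² + 0² = 4 + 0 = 4
4 → 4² = 16
16 → 1² + 6² = 1 + 36 = 37
37 → 3² + 7² = 9 + 49 = 58
58 → 5² + 8² = 25 + 64 = 89  — 89 already seen; the sequence cycles without reaching 1.

not happy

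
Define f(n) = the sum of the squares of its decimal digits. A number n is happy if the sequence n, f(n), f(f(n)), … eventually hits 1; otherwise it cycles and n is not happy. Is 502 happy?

not happy

502 → 5² + 0² + 2² = 25 + 0 + 4 = 29
29 → 2² + 9² = 4 + 81 = 85
85 → 8² + 5² = 64 + 25 = 89
89 → 8² + 9² = 64 + 81 = 145
145 → 1² + 4² + 5² = 1 + 16 + 25 = 42
42 → 4² + 2² = 16 + 4 = 20
20 → 2² + 0² = 4 + 0 = 4
4 → 4² = 16
16 → 1² + 6² = 1 + 36 = 37
37 → 3² + 7² = 9 + 49 = 58
58 → 5² + 8² = 25 + 64 = 89  — 89 already seen; the sequence cycles without reaching 1.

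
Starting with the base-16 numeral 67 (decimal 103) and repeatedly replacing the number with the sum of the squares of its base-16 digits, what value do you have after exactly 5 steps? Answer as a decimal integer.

103 = (6,7)_16 → 6² + 7² = 36 + 49 = 85
85 = (5,5)_16 → 5² + 5² = 25 + 25 = 50
50 = (3,2)_16 → 3² + 2² = 9 + 4 = 13
13 = (13)_16 → 13² = 169
169 = (10,9)_16 → 10² + 9² = 100 + 81 = 181

181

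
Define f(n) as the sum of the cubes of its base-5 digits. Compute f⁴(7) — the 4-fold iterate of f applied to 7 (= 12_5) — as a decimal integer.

9

7 = (1,2)_5 → 1³ + 2³ = 1 + 8 = 9
9 = (1,4)_5 → 1³ + 4³ = 1 + 64 = 65
65 = (2,3,0)_5 → 2³ + 3³ + 0³ = 8 + 27 + 0 = 35
35 = (1,2,0)_5 → 1³ + 2³ + 0³ = 1 + 8 + 0 = 9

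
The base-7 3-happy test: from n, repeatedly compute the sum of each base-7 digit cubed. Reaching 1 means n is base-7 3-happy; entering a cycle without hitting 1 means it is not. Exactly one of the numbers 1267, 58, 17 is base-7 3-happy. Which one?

1267: 1267 → 307 → 433 → 343 → 1  — reaches 1 (base-7 3-happy)
58: 58 → 10 → 28 → 64 → 10  — repeats 10 (not base-7 3-happy)
17: 17 → 35 → 125 → 251 → 341 → 557 → 137 → 197 → 65 → 17  — repeats 17 (not base-7 3-happy)

1267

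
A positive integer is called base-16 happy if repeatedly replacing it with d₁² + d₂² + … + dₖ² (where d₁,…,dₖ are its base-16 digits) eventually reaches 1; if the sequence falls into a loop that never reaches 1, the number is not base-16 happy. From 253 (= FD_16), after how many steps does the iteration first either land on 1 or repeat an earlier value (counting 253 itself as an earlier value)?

253 = (15,13)_16 → 394
394 = (1,8,10)_16 → 165
165 = (10,5)_16 → 125
125 = (7,13)_16 → 218
218 = (13,10)_16 → 269
269 = (1,0,13)_16 → 170
170 = (10,10)_16 → 200
200 = (12,8)_16 → 208
208 = (13,0)_16 → 169
169 = (10,9)_16 → 181
181 = (11,5)_16 → 146
146 = (9,2)_16 → 85
85 = (5,5)_16 → 50
50 = (3,2)_16 → 13
13 = (13)_16 → 169  — 169 repeats.
That took 15 steps.

15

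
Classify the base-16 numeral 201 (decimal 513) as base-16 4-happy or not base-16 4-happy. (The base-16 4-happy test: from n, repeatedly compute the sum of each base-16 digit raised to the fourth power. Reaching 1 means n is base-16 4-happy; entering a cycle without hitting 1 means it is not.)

513 = (2,0,1)_16 → 2⁴ + 0⁴ + 1⁴ = 16 + 0 + 1 = 17
17 = (1,1)_16 → 1⁴ + 1⁴ = 1 + 1 = 2
2 = (2)_16 → 2⁴ = 16
16 = (1,0)_16 → 1⁴ + 0⁴ = 1 + 0 = 1  — reached 1.

base-16 4-happy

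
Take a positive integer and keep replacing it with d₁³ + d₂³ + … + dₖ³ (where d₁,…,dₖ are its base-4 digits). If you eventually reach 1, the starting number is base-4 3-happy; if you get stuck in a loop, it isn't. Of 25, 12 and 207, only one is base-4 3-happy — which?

25

25: 25 → 10 → 16 → 1  — reaches 1 (base-4 3-happy)
12: 12 → 27 → 36 → 9 → 9  — repeats 9 (not base-4 3-happy)
207: 207 → 81 → 3 → 27 → 36 → 9 → 9  — repeats 9 (not base-4 3-happy)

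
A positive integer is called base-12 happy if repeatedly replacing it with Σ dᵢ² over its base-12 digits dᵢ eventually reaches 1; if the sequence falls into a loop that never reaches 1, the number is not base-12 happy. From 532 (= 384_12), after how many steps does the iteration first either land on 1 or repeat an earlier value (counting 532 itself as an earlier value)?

532 = (3,8,4)_12 → 3² + 8² + 4² = 9 + 64 + 16 = 89
89 = (7,5)_12 → 7² + 5² = 49 + 25 = 74
74 = (6,2)_12 → 6² + 2² = 36 + 4 = 40
40 = (3,4)_12 → 3² + 4² = 9 + 16 = 25
25 = (2,1)_12 → 2² + 1² = 4 + 1 = 5
5 = (5)_12 → 5² = 25  — 25 repeats.
That took 6 steps.

6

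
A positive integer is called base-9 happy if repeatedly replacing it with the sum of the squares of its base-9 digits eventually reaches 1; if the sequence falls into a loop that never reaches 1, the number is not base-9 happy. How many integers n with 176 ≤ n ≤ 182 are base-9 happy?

1

176: 176 → 30 → 18 → 4 → 16 → 50 → 50  (repeats 50)
177: 177 → 41 → 41  (repeats 41)
178: 178 → 54 → 36 → 16 → 50 → 50  (repeats 50)
179: 179 → 69 → 85 → 17 → 65 → 53 → 89 → 65  (repeats 65)
180: 180 → 8 → 64 → 50 → 50  (repeats 50)
181: 181 → 9 → 1  (reaches 1)
182: 182 → 12 → 10 → 2 → 4 → 16 → 50 → 50  (repeats 50)
base-9 happy: 181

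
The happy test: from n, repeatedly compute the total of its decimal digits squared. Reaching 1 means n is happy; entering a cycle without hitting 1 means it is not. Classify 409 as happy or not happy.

409 → 4² + 0² + 9² = 97
97 → 9² + 7² = 130
130 → 1² + 3² + 0² = 10
10 → 1² + 0² = 1  — reached 1.

happy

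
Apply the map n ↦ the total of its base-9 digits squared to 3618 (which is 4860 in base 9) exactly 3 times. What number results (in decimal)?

3618 = (4,8,6,0)_9 → 4² + 8² + 6² + 0² = 116
116 = (1,3,8)_9 → 1² + 3² + 8² = 74
74 = (8,2)_9 → 8² + 2² = 68

68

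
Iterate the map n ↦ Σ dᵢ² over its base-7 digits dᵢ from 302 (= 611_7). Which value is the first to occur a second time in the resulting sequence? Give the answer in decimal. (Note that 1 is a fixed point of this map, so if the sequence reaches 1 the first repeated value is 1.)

302 = (6,1,1)_7 → 6² + 1² + 1² = 36 + 1 + 1 = 38
38 = (5,3)_7 → 5² + 3² = 25 + 9 = 34
34 = (4,6)_7 → 4² + 6² = 16 + 36 = 52
52 = (1,0,3)_7 → 1² + 0² + 3² = 1 + 0 + 9 = 10
10 = (1,3)_7 → 1² + 3² = 1 + 9 = 10  — 10 already appeared earlier.

10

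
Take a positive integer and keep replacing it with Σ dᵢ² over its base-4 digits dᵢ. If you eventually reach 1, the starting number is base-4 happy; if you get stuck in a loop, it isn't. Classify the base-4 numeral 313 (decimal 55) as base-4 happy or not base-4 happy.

base-4 happy

55 = (3,1,3)_4 → 3² + 1² + 3² = 19
19 = (1,0,3)_4 → 1² + 0² + 3² = 10
10 = (2,2)_4 → 2² + 2² = 8
8 = (2,0)_4 → 2² + 0² = 4
4 = (1,0)_4 → 1² + 0² = 1  — reached 1.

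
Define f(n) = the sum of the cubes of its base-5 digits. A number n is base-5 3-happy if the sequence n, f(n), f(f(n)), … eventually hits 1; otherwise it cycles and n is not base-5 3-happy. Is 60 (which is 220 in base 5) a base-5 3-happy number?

not base-5 3-happy

60 = (2,2,0)_5 → 2³ + 2³ + 0³ = 16
16 = (3,1)_5 → 3³ + 1³ = 28
28 = (1,0,3)_5 → 1³ + 0³ + 3³ = 28  — 28 already seen; the sequence cycles without reaching 1.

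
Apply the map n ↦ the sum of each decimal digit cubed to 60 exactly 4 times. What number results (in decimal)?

66

60 → 216
216 → 225
225 → 141
141 → 66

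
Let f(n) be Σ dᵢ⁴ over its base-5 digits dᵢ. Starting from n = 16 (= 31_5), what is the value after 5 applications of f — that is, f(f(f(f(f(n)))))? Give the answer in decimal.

594

16 = (3,1)_5 → 3⁴ + 1⁴ = 82
82 = (3,1,2)_5 → 3⁴ + 1⁴ + 2⁴ = 98
98 = (3,4,3)_5 → 3⁴ + 4⁴ + 3⁴ = 418
418 = (3,1,3,3)_5 → 3⁴ + 1⁴ + 3⁴ + 3⁴ = 244
244 = (1,4,3,4)_5 → 1⁴ + 4⁴ + 3⁴ + 4⁴ = 594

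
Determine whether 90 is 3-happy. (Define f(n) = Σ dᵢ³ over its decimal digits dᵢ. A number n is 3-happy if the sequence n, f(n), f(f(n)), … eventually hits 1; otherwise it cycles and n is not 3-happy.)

not 3-happy

90 → 9³ + 0³ = 729
729 → 7³ + 2³ + 9³ = 1080
1080 → 1³ + 0³ + 8³ + 0³ = 513
513 → 5³ + 1³ + 3³ = 153
153 → 1³ + 5³ + 3³ = 153  — 153 already seen; the sequence cycles without reaching 1.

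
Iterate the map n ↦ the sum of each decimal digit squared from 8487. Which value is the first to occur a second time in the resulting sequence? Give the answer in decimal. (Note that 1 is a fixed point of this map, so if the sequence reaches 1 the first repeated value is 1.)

1

8487 → 8² + 4² + 8² + 7² = 64 + 16 + 64 + 49 = 193
193 → 1² + 9² + 3² = 1 + 81 + 9 = 91
91 → 9² + 1² = 81 + 1 = 82
82 → 8² + 2² = 64 + 4 = 68
68 → 6² + 8² = 36 + 64 = 100
100 → 1² + 0² + 0² = 1 + 0 + 0 = 1  — reached the fixed point 1.
1 → 1, so 1 is the first repeated value.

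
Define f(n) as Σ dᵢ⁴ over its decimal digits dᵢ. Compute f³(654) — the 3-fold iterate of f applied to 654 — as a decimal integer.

654 → 6⁴ + 5⁴ + 4⁴ = 1296 + 625 + 256 = 2177
2177 → 2⁴ + 1⁴ + 7⁴ + 7⁴ = 16 + 1 + 2401 + 2401 = 4819
4819 → 4⁴ + 8⁴ + 1⁴ + 9⁴ = 256 + 4096 + 1 + 6561 = 10914

10914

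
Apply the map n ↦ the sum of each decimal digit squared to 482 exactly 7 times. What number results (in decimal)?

89

482 → 4² + 8² + 2² = 16 + 64 + 4 = 84
84 → 8² + 4² = 64 + 16 = 80
80 → 8² + 0² = 64 + 0 = 64
64 → 6² + 4² = 36 + 16 = 52
52 → 5² + 2² = 25 + 4 = 29
29 → 2² + 9² = 4 + 81 = 85
85 → 8² + 5² = 64 + 25 = 89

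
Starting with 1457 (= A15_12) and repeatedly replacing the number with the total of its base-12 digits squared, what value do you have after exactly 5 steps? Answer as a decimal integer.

5

1457 = (10,1,5)_12 → 10² + 1² + 5² = 100 + 1 + 25 = 126
126 = (10,6)_12 → 10² + 6² = 100 + 36 = 136
136 = (11,4)_12 → 11² + 4² = 121 + 16 = 137
137 = (11,5)_12 → 11² + 5² = 121 + 25 = 146
146 = (1,0,2)_12 → 1² + 0² + 2² = 1 + 0 + 4 = 5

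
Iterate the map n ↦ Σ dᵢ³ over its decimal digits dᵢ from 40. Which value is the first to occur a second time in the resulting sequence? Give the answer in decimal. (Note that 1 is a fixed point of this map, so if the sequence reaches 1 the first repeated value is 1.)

40 → 4³ + 0³ = 64 + 0 = 64
64 → 6³ + 4³ = 216 + 64 = 280
280 → 2³ + 8³ + 0³ = 8 + 512 + 0 = 520
520 → 5³ + 2³ + 0³ = 125 + 8 + 0 = 133
133 → 1³ + 3³ + 3³ = 1 + 27 + 27 = 55
55 → 5³ + 5³ = 125 + 125 = 250
250 → 2³ + 5³ + 0³ = 8 + 125 + 0 = 133  — 133 already appeared earlier.

133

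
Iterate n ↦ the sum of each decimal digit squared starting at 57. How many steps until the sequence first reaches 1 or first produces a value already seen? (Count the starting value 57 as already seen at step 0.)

57 → 5² + 7² = 25 + 49 = 74
74 → 7² + 4² = 49 + 16 = 65
65 → 6² + 5² = 36 + 25 = 61
61 → 6² + 1² = 36 + 1 = 37
37 → 3² + 7² = 9 + 49 = 58
58 → 5² + 8² = 25 + 64 = 89
89 → 8² + 9² = 64 + 81 = 145
145 → 1² + 4² + 5² = 1 + 16 + 25 = 42
42 → 4² + 2² = 16 + 4 = 20
20 → 2² + 0² = 4 + 0 = 4
4 → 4² = 16
16 → 1² + 6² = 1 + 36 = 37  — 37 repeats.
That took 12 steps.

12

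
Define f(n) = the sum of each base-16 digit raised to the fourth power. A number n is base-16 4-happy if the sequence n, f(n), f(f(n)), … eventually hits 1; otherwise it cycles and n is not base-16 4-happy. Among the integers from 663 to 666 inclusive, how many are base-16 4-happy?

663: 663 → 8978 → 114 → 2417 → 8963 → 178 → 14657 → 6899 → 60707 → 67074 → 1313 → 642 → 4128 → 17 → 2 → 16 → 1  — base-16 4-happy
664: 664 → 10673 → 21219 → 39138 → 49089 → 86003 → 101588 → 53650 → 35139 → 10994 → 60657 → 109778 → 59314 → 55474 → 47314 → 47314  — not base-16 4-happy
665: 665 → 13138 → 803 → 178 → 14657 → 6899 → 60707 → 67074 → 1313 → 642 → 4128 → 17 → 2 → 16 → 1  — base-16 4-happy
666: 666 → 16577 → 20993 → 642 → 4128 → 17 → 2 → 16 → 1  — base-16 4-happy
base-16 4-happy: 663, 665, 666

3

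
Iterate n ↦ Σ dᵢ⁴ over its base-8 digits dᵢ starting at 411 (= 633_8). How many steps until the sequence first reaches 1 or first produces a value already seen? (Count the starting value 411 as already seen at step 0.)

411 = (6,3,3)_8 → 6⁴ + 3⁴ + 3⁴ = 1458
1458 = (2,6,6,2)_8 → 2⁴ + 6⁴ + 6⁴ + 2⁴ = 2624
2624 = (5,1,0,0)_8 → 5⁴ + 1⁴ + 0⁴ + 0⁴ = 626
626 = (1,1,6,2)_8 → 1⁴ + 1⁴ + 6⁴ + 2⁴ = 1314
1314 = (2,4,4,2)_8 → 2⁴ + 4⁴ + 4⁴ + 2⁴ = 544
544 = (1,0,4,0)_8 → 1⁴ + 0⁴ + 4⁴ + 0⁴ = 257
257 = (4,0,1)_8 → 4⁴ + 0⁴ + 1⁴ = 257  — 257 repeats.
That took 7 steps.

7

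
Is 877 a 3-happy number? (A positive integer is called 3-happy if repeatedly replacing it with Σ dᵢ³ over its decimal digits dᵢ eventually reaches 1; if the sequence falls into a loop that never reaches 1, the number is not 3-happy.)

877 → 1198
1198 → 1243
1243 → 100
100 → 1  — reached 1.

3-happy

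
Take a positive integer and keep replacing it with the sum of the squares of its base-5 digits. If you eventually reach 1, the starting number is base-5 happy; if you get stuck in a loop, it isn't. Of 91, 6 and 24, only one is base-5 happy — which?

91

91: 91 → 19 → 25 → 1  — reaches 1 (base-5 happy)
6: 6 → 2 → 4 → 16 → 10 → 4  — repeats 4 (not base-5 happy)
24: 24 → 32 → 6 → 2 → 4 → 16 → 10 → 4  — repeats 4 (not base-5 happy)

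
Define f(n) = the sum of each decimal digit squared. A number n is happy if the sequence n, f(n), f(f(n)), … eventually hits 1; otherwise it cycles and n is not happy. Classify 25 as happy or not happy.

not happy

25 → 2² + 5² = 4 + 25 = 29
29 → 2² + 9² = 4 + 81 = 85
85 → 8² + 5² = 64 + 25 = 89
89 → 8² + 9² = 64 + 81 = 145
145 → 1² + 4² + 5² = 1 + 16 + 25 = 42
42 → 4² + 2² = 16 + 4 = 20
20 → 2² + 0² = 4 + 0 = 4
4 → 4² = 16
16 → 1² + 6² = 1 + 36 = 37
37 → 3² + 7² = 9 + 49 = 58
58 → 5² + 8² = 25 + 64 = 89  — 89 already seen; the sequence cycles without reaching 1.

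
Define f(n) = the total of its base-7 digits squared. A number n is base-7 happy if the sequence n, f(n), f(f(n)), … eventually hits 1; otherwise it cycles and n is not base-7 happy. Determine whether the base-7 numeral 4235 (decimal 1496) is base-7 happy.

not base-7 happy

1496 = (4,2,3,5)_7 → 54
54 = (1,0,5)_7 → 26
26 = (3,5)_7 → 34
34 = (4,6)_7 → 52
52 = (1,0,3)_7 → 10
10 = (1,3)_7 → 10  — 10 already seen; the sequence cycles without reaching 1.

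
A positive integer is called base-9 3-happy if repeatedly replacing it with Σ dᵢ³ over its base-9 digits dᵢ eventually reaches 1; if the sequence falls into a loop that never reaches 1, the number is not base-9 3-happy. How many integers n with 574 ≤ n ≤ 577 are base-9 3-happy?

574: 574 → 686 → 584 → 856 → 128 → 134 → 638 → 1198 → 470 → 476 → 980 → 540 → 432 → 152 → 856  (repeats 856)
575: 575 → 855 → 127 → 127  (repeats 127)
576: 576 → 344 → 80 → 1024 → 496 → 218 → 232 → 694 → 638 → 1198 → 470 → 476 → 980 → 540 → 432 → 152 → 856 → 128 → 134 → 638  (repeats 638)
577: 577 → 345 → 99 → 9 → 1  (reaches 1)
base-9 3-happy: 577

1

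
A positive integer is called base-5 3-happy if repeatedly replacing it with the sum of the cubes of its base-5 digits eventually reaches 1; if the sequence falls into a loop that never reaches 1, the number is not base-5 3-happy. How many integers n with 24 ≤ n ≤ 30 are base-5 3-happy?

24: 24 → 128 → 28 → 28  — not base-5 3-happy
25: 25 → 1  — base-5 3-happy
26: 26 → 2 → 8 → 28 → 28  — not base-5 3-happy
27: 27 → 9 → 65 → 35 → 9  — not base-5 3-happy
28: 28 → 28  — not base-5 3-happy
29: 29 → 65 → 35 → 9 → 65  — not base-5 3-happy
30: 30 → 2 → 8 → 28 → 28  — not base-5 3-happy
base-5 3-happy: 25

1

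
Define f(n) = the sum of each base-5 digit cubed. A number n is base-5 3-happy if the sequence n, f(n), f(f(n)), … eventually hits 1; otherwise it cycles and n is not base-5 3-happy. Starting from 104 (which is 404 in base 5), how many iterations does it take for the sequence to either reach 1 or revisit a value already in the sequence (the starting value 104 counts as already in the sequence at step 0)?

3

104 = (4,0,4)_5 → 4³ + 0³ + 4³ = 128
128 = (1,0,0,3)_5 → 1³ + 0³ + 0³ + 3³ = 28
28 = (1,0,3)_5 → 1³ + 0³ + 3³ = 28  — 28 repeats.
That took 3 steps.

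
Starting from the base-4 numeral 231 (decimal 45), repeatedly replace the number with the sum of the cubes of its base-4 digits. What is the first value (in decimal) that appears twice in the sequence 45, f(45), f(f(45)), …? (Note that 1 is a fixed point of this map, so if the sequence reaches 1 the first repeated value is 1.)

9

45 = (2,3,1)_4 → 2³ + 3³ + 1³ = 36
36 = (2,1,0)_4 → 2³ + 1³ + 0³ = 9
9 = (2,1)_4 → 2³ + 1³ = 9  — 9 already appeared earlier.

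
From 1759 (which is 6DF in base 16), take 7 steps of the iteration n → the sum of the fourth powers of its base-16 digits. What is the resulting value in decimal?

1759 = (6,13,15)_16 → 6⁴ + 13⁴ + 15⁴ = 80482
80482 = (1,3,10,6,2)_16 → 1⁴ + 3⁴ + 10⁴ + 6⁴ + 2⁴ = 11394
11394 = (2,12,8,2)_16 → 2⁴ + 12⁴ + 8⁴ + 2⁴ = 24864
24864 = (6,1,2,0)_16 → 6⁴ + 1⁴ + 2⁴ + 0⁴ = 1313
1313 = (5,2,1)_16 → 5⁴ + 2⁴ + 1⁴ = 642
642 = (2,8,2)_16 → 2⁴ + 8⁴ + 2⁴ = 4128
4128 = (1,0,2,0)_16 → 1⁴ + 0⁴ + 2⁴ + 0⁴ = 17

17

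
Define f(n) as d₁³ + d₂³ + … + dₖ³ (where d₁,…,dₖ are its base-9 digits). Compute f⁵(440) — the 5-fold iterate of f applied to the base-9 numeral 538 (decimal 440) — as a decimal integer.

638

440 = (5,3,8)_9 → 5³ + 3³ + 8³ = 125 + 27 + 512 = 664
664 = (8,1,7)_9 → 8³ + 1³ + 7³ = 512 + 1 + 343 = 856
856 = (1,1,5,1)_9 → 1³ + 1³ + 5³ + 1³ = 1 + 1 + 125 + 1 = 128
128 = (1,5,2)_9 → 1³ + 5³ + 2³ = 1 + 125 + 8 = 134
134 = (1,5,8)_9 → 1³ + 5³ + 8³ = 1 + 125 + 512 = 638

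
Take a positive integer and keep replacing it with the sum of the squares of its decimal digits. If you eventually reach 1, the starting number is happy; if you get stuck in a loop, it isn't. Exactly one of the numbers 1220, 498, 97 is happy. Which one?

97

1220: 1220 → 9 → 81 → 65 → 61 → 37 → 58 → 89 → 145 → 42 → 20 → 4 → 16 → 37  — repeats 37 (not happy)
498: 498 → 161 → 38 → 73 → 58 → 89 → 145 → 42 → 20 → 4 → 16 → 37 → 58  — repeats 58 (not happy)
97: 97 → 130 → 10 → 1  — reaches 1 (happy)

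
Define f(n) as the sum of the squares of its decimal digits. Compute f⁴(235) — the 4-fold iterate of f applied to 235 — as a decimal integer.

89

235 → 2² + 3² + 5² = 4 + 9 + 25 = 38
38 → 3² + 8² = 9 + 64 = 73
73 → 7² + 3² = 49 + 9 = 58
58 → 5² + 8² = 25 + 64 = 89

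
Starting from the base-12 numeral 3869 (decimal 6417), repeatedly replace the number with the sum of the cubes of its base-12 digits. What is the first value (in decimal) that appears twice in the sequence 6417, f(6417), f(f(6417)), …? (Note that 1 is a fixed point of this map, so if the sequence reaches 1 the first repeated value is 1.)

6417 = (3,8,6,9)_12 → 1484
1484 = (10,3,8)_12 → 1539
1539 = (10,8,3)_12 → 1539  — 1539 already appeared earlier.

1539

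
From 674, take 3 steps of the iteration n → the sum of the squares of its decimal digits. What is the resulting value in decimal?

674 → 6² + 7² + 4² = 101
101 → 1² + 0² + 1² = 2
2 → 2² = 4

4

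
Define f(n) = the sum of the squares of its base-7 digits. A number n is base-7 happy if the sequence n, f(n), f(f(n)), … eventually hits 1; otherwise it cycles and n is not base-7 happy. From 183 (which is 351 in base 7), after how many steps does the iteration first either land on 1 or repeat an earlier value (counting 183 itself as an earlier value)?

183 = (3,5,1)_7 → 3² + 5² + 1² = 35
35 = (5,0)_7 → 5² + 0² = 25
25 = (3,4)_7 → 3² + 4² = 25  — 25 repeats.
That took 3 steps.

3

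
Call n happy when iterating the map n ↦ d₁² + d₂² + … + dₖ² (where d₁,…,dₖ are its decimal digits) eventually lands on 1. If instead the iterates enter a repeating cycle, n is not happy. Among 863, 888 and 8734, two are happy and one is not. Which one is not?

8734

863: 863 → 109 → 82 → 68 → 100 → 1  — reaches 1 (happy)
888: 888 → 192 → 86 → 100 → 1  — reaches 1 (happy)
8734: 8734 → 138 → 74 → 65 → 61 → 37 → 58 → 89 → 145 → 42 → 20 → 4 → 16 → 37  — repeats 37 (not happy)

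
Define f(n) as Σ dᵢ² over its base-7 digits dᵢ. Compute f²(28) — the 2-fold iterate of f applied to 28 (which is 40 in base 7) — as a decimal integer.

28 = (4,0)_7 → 4² + 0² = 16
16 = (2,2)_7 → 2² + 2² = 8

8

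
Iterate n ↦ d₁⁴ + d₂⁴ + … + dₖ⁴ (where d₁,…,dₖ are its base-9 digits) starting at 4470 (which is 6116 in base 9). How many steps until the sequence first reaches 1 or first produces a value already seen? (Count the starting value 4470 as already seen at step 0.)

4470 = (6,1,1,6)_9 → 6⁴ + 1⁴ + 1⁴ + 6⁴ = 2594
2594 = (3,5,0,2)_9 → 3⁴ + 5⁴ + 0⁴ + 2⁴ = 722
722 = (8,8,2)_9 → 8⁴ + 8⁴ + 2⁴ = 8208
8208 = (1,2,2,3,0)_9 → 1⁴ + 2⁴ + 2⁴ + 3⁴ + 0⁴ = 114
114 = (1,3,6)_9 → 1⁴ + 3⁴ + 6⁴ = 1378
1378 = (1,8,0,1)_9 → 1⁴ + 8⁴ + 0⁴ + 1⁴ = 4098
4098 = (5,5,5,3)_9 → 5⁴ + 5⁴ + 5⁴ + 3⁴ = 1956
1956 = (2,6,1,3)_9 → 2⁴ + 6⁴ + 1⁴ + 3⁴ = 1394
1394 = (1,8,1,8)_9 → 1⁴ + 8⁴ + 1⁴ + 8⁴ = 8194
8194 = (1,2,2,1,4)_9 → 1⁴ + 2⁴ + 2⁴ + 1⁴ + 4⁴ = 290
290 = (3,5,2)_9 → 3⁴ + 5⁴ + 2⁴ = 722  — 722 repeats.
That took 11 steps.

11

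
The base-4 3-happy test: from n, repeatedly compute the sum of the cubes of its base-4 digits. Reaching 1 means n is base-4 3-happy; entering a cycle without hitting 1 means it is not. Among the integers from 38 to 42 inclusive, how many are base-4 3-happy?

38: 38 → 17 → 2 → 8 → 8  — not base-4 3-happy
39: 39 → 36 → 9 → 9  — not base-4 3-happy
40: 40 → 16 → 1  — base-4 3-happy
41: 41 → 17 → 2 → 8 → 8  — not base-4 3-happy
42: 42 → 24 → 9 → 9  — not base-4 3-happy
base-4 3-happy: 40

1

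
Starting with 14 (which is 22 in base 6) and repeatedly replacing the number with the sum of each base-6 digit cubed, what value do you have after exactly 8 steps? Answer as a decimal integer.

73

14 = (2,2)_6 → 16
16 = (2,4)_6 → 72
72 = (2,0,0)_6 → 8
8 = (1,2)_6 → 9
9 = (1,3)_6 → 28
28 = (4,4)_6 → 128
128 = (3,3,2)_6 → 62
62 = (1,4,2)_6 → 73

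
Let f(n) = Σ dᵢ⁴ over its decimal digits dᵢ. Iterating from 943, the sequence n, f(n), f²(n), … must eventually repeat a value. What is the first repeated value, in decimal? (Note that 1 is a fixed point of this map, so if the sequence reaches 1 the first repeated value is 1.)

943 → 6898
6898 → 16049
16049 → 8114
8114 → 4354
4354 → 1218
1218 → 4114
4114 → 514
514 → 882
882 → 8208
8208 → 8208  — 8208 already appeared earlier.

8208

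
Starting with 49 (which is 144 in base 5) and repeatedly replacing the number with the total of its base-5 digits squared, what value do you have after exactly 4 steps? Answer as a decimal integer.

1

49 = (1,4,4)_5 → 33
33 = (1,1,3)_5 → 11
11 = (2,1)_5 → 5
5 = (1,0)_5 → 1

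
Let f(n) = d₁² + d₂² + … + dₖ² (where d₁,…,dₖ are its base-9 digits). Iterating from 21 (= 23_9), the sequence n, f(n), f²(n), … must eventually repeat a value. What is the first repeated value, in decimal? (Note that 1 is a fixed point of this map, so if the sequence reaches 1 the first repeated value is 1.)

65

21 = (2,3)_9 → 2² + 3² = 4 + 9 = 13
13 = (1,4)_9 → 1² + 4² = 1 + 16 = 17
17 = (1,8)_9 → 1² + 8² = 1 + 64 = 65
65 = (7,2)_9 → 7² + 2² = 49 + 4 = 53
53 = (5,8)_9 → 5² + 8² = 25 + 64 = 89
89 = (1,0,8)_9 → 1² + 0² + 8² = 1 + 0 + 64 = 65  — 65 already appeared earlier.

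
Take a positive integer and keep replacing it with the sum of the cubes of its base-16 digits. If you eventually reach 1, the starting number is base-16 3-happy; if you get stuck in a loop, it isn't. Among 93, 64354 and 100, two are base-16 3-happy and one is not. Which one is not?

93

93: 93 → 2322 → 738 → 2760 → 3240 → 3240  — repeats 3240 (not base-16 3-happy)
64354: 64354 → 4930 → 100 → 280 → 514 → 16 → 1  — reaches 1 (base-16 3-happy)
100: 100 → 280 → 514 → 16 → 1  — reaches 1 (base-16 3-happy)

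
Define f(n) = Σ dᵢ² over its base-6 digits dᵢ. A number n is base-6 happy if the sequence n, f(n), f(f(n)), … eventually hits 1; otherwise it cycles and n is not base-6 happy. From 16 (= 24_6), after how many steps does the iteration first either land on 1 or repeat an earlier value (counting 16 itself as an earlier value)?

16 = (2,4)_6 → 20
20 = (3,2)_6 → 13
13 = (2,1)_6 → 5
5 = (5)_6 → 25
25 = (4,1)_6 → 17
17 = (2,5)_6 → 29
29 = (4,5)_6 → 41
41 = (1,0,5)_6 → 26
26 = (4,2)_6 → 20  — 20 repeats.
That took 9 steps.

9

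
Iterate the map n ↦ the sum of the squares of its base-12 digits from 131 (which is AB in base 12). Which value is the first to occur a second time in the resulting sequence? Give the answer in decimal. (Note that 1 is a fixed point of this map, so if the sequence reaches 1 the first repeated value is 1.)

131 = (10,11)_12 → 10² + 11² = 100 + 121 = 221
221 = (1,6,5)_12 → 1² + 6² + 5² = 1 + 36 + 25 = 62
62 = (5,2)_12 → 5² + 2² = 25 + 4 = 29
29 = (2,5)_12 → 2² + 5² = 4 + 25 = 29  — 29 already appeared earlier.

29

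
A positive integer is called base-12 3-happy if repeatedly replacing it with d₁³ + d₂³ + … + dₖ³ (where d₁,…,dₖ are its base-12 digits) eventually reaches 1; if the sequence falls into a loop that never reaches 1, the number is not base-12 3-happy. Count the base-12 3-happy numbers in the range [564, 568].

564: 564 → 1358 → 862 → 2456 → 638 → 197 → 190 → 1028 → 856 → 1520 → 1728 → 1  (reaches 1)
565: 565 → 1359 → 881 → 342 → 288 → 8 → 512 → 755 → 1464 → 1008 → 343 → 415 → 1351 → 1136 → 1855 → 1344 → 793 → 342  (repeats 342)
566: 566 → 1366 → 1854 → 1217 → 762 → 368 → 736 → 190 → 1028 → 856 → 1520 → 1728 → 1  (reaches 1)
567: 567 → 1385 → 1197 → 1268 → 1753 → 10 → 1000 → 1611 → 1366 → 1854 → 1217 → 762 → 368 → 736 → 190 → 1028 → 856 → 1520 → 1728 → 1  (reaches 1)
568: 568 → 1422 → 1945 → 219 → 244 → 577 → 65 → 250 → 1513 → 1217 → 762 → 368 → 736 → 190 → 1028 → 856 → 1520 → 1728 → 1  (reaches 1)
base-12 3-happy: 564, 566, 567, 568

4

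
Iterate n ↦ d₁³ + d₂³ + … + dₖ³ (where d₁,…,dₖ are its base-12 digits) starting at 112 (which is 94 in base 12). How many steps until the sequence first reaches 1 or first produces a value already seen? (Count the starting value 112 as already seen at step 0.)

112 = (9,4)_12 → 793
793 = (5,6,1)_12 → 342
342 = (2,4,6)_12 → 288
288 = (2,0,0)_12 → 8
8 = (8)_12 → 512
512 = (3,6,8)_12 → 755
755 = (5,2,11)_12 → 1464
1464 = (10,2,0)_12 → 1008
1008 = (7,0,0)_12 → 343
343 = (2,4,7)_12 → 415
415 = (2,10,7)_12 → 1351
1351 = (9,4,7)_12 → 1136
1136 = (7,10,8)_12 → 1855
1855 = (1,0,10,7)_12 → 1344
1344 = (9,4,0)_12 → 793  — 793 repeats.
That took 15 steps.

15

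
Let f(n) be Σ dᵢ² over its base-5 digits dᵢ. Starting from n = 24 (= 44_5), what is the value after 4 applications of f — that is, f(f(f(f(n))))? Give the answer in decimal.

24 = (4,4)_5 → 32
32 = (1,1,2)_5 → 6
6 = (1,1)_5 → 2
2 = (2)_5 → 4

4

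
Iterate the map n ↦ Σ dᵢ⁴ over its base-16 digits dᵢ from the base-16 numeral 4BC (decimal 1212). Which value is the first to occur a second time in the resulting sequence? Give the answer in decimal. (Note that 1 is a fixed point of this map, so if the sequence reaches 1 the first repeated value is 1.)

47314

1212 = (4,11,12)_16 → 4⁴ + 11⁴ + 12⁴ = 256 + 14641 + 20736 = 35633
35633 = (8,11,3,1)_16 → 8⁴ + 11⁴ + 3⁴ + 1⁴ = 4096 + 14641 + 81 + 1 = 18819
18819 = (4,9,8,3)_16 → 4⁴ + 9⁴ + 8⁴ + 3⁴ = 256 + 6561 + 4096 + 81 = 10994
10994 = (2,10,15,2)_16 → 2⁴ + 10⁴ + 15⁴ + 2⁴ = 16 + 10000 + 50625 + 16 = 60657
60657 = (14,12,15,1)_16 → 14⁴ + 12⁴ + 15⁴ + 1⁴ = 38416 + 20736 + 50625 + 1 = 109778
109778 = (1,10,12,13,2)_16 → 1⁴ + 10⁴ + 12⁴ + 13⁴ + 2⁴ = 1 + 10000 + 20736 + 28561 + 16 = 59314
59314 = (14,7,11,2)_16 → 14⁴ + 7⁴ + 11⁴ + 2⁴ = 38416 + 2401 + 14641 + 16 = 55474
55474 = (13,8,11,2)_16 → 13⁴ + 8⁴ + 11⁴ + 2⁴ = 28561 + 4096 + 14641 + 16 = 47314
47314 = (11,8,13,2)_16 → 11⁴ + 8⁴ + 13⁴ + 2⁴ = 14641 + 4096 + 28561 + 16 = 47314  — 47314 already appeared earlier.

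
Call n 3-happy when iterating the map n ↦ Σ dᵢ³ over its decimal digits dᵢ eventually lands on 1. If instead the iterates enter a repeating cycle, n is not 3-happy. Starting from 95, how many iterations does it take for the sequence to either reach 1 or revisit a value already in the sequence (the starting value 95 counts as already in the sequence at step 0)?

11

95 → 9³ + 5³ = 854
854 → 8³ + 5³ + 4³ = 701
701 → 7³ + 0³ + 1³ = 344
344 → 3³ + 4³ + 4³ = 155
155 → 1³ + 5³ + 5³ = 251
251 → 2³ + 5³ + 1³ = 134
134 → 1³ + 3³ + 4³ = 92
92 → 9³ + 2³ = 737
737 → 7³ + 3³ + 7³ = 713
713 → 7³ + 1³ + 3³ = 371
371 → 3³ + 7³ + 1³ = 371  — 371 repeats.
That took 11 steps.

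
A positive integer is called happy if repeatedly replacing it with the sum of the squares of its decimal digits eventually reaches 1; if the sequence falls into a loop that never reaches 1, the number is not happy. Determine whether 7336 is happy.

happy

7336 → 7² + 3² + 3² + 6² = 103
103 → 1² + 0² + 3² = 10
10 → 1² + 0² = 1  — reached 1.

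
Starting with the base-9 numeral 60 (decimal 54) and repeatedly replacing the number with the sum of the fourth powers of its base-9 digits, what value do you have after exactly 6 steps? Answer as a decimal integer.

54 = (6,0)_9 → 6⁴ + 0⁴ = 1296
1296 = (1,7,0,0)_9 → 1⁴ + 7⁴ + 0⁴ + 0⁴ = 2402
2402 = (3,2,5,8)_9 → 3⁴ + 2⁴ + 5⁴ + 8⁴ = 4818
4818 = (6,5,4,3)_9 → 6⁴ + 5⁴ + 4⁴ + 3⁴ = 2258
2258 = (3,0,7,8)_9 → 3⁴ + 0⁴ + 7⁴ + 8⁴ = 6578
6578 = (1,0,0,1,8)_9 → 1⁴ + 0⁴ + 0⁴ + 1⁴ + 8⁴ = 4098

4098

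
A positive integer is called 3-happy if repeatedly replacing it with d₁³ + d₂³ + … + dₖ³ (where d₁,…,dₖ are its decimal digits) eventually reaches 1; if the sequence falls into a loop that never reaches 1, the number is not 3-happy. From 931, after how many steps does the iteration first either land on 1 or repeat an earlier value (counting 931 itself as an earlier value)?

7

931 → 9³ + 3³ + 1³ = 729 + 27 + 1 = 757
757 → 7³ + 5³ + 7³ = 343 + 125 + 343 = 811
811 → 8³ + 1³ + 1³ = 512 + 1 + 1 = 514
514 → 5³ + 1³ + 4³ = 125 + 1 + 64 = 190
190 → 1³ + 9³ + 0³ = 1 + 729 + 0 = 730
730 → 7³ + 3³ + 0³ = 343 + 27 + 0 = 370
370 → 3³ + 7³ + 0³ = 27 + 343 + 0 = 370  — 370 repeats.
That took 7 steps.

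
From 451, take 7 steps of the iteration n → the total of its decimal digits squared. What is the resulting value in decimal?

451 → 4² + 5² + 1² = 16 + 25 + 1 = 42
42 → 4² + 2² = 16 + 4 = 20
20 → 2² + 0² = 4 + 0 = 4
4 → 4² = 16
16 → 1² + 6² = 1 + 36 = 37
37 → 3² + 7² = 9 + 49 = 58
58 → 5² + 8² = 25 + 64 = 89

89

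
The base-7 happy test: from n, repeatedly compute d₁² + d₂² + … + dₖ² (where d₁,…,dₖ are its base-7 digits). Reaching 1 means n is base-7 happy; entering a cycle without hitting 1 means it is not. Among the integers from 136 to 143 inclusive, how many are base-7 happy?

1

136: 136 → 38 → 34 → 52 → 10 → 10  — not base-7 happy
137: 137 → 45 → 45  — not base-7 happy
138: 138 → 54 → 26 → 34 → 52 → 10 → 10  — not base-7 happy
139: 139 → 65 → 9 → 5 → 25 → 25  — not base-7 happy
140: 140 → 40 → 50 → 2 → 4 → 16 → 8 → 2  — not base-7 happy
141: 141 → 41 → 61 → 27 → 45 → 45  — not base-7 happy
142: 142 → 44 → 40 → 50 → 2 → 4 → 16 → 8 → 2  — not base-7 happy
143: 143 → 49 → 1  — base-7 happy
base-7 happy: 143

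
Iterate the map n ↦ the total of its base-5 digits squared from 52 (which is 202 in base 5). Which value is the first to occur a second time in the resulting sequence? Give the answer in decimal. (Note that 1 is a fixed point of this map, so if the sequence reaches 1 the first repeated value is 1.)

52 = (2,0,2)_5 → 2² + 0² + 2² = 4 + 0 + 4 = 8
8 = (1,3)_5 → 1² + 3² = 1 + 9 = 10
10 = (2,0)_5 → 2² + 0² = 4 + 0 = 4
4 = (4)_5 → 4² = 16
16 = (3,1)_5 → 3² + 1² = 9 + 1 = 10  — 10 already appeared earlier.

10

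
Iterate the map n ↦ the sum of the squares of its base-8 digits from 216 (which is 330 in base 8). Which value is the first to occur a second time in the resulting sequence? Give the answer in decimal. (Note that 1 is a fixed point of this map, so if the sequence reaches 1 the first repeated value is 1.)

216 = (3,3,0)_8 → 3² + 3² + 0² = 9 + 9 + 0 = 18
18 = (2,2)_8 → 2² + 2² = 4 + 4 = 8
8 = (1,0)_8 → 1² + 0² = 1 + 0 = 1  — reached the fixed point 1.
1 → 1, so 1 is the first repeated value.

1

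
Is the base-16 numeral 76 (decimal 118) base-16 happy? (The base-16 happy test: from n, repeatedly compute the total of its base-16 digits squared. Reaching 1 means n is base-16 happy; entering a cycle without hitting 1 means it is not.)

118 = (7,6)_16 → 7² + 6² = 49 + 36 = 85
85 = (5,5)_16 → 5² + 5² = 25 + 25 = 50
50 = (3,2)_16 → 3² + 2² = 9 + 4 = 13
13 = (13)_16 → 13² = 169
169 = (10,9)_16 → 10² + 9² = 100 + 81 = 181
181 = (11,5)_16 → 11² + 5² = 121 + 25 = 146
146 = (9,2)_16 → 9² + 2² = 81 + 4 = 85  — 85 already seen; the sequence cycles without reaching 1.

not base-16 happy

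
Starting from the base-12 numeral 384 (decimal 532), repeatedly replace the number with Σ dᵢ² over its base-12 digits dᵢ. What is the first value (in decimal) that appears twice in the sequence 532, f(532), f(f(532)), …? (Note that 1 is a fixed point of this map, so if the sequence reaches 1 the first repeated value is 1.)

532 = (3,8,4)_12 → 3² + 8² + 4² = 89
89 = (7,5)_12 → 7² + 5² = 74
74 = (6,2)_12 → 6² + 2² = 40
40 = (3,4)_12 → 3² + 4² = 25
25 = (2,1)_12 → 2² + 1² = 5
5 = (5)_12 → 5² = 25  — 25 already appeared earlier.

25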